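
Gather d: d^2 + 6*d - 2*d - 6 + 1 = d^2 + 4*d - 5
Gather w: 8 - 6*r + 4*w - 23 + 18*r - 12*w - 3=12*r - 8*w - 18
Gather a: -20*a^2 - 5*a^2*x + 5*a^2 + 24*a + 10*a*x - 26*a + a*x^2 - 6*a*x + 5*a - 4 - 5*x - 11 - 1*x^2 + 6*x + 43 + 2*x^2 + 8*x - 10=a^2*(-5*x - 15) + a*(x^2 + 4*x + 3) + x^2 + 9*x + 18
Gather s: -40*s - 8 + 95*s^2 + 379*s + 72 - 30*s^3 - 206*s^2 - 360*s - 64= -30*s^3 - 111*s^2 - 21*s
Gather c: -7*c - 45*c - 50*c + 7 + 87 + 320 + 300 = 714 - 102*c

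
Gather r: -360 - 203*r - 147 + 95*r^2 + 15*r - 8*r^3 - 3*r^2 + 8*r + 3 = -8*r^3 + 92*r^2 - 180*r - 504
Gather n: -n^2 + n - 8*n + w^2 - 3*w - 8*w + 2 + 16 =-n^2 - 7*n + w^2 - 11*w + 18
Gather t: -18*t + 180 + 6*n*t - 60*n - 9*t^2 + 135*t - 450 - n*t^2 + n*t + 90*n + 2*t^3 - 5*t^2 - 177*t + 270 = 30*n + 2*t^3 + t^2*(-n - 14) + t*(7*n - 60)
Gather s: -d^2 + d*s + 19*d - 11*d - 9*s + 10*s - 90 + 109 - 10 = -d^2 + 8*d + s*(d + 1) + 9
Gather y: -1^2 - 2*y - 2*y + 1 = -4*y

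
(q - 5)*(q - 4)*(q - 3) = q^3 - 12*q^2 + 47*q - 60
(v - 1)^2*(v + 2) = v^3 - 3*v + 2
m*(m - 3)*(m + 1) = m^3 - 2*m^2 - 3*m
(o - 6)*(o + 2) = o^2 - 4*o - 12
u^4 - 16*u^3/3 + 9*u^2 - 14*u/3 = u*(u - 7/3)*(u - 2)*(u - 1)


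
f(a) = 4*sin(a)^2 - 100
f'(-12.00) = 3.62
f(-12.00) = -98.85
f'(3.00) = -1.12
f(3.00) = -99.92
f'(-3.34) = -1.55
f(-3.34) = -99.84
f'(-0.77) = -4.00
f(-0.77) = -98.06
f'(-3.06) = 0.65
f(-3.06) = -99.97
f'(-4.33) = -2.77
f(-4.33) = -96.56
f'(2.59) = -3.57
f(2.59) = -98.90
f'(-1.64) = 0.55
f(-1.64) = -96.02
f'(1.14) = 3.04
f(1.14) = -96.70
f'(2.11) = -3.52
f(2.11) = -97.05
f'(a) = 8*sin(a)*cos(a)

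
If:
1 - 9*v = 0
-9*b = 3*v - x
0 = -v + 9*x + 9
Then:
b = -107/729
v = 1/9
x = -80/81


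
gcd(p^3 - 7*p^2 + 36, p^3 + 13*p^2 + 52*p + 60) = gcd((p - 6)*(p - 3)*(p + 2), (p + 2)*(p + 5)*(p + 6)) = p + 2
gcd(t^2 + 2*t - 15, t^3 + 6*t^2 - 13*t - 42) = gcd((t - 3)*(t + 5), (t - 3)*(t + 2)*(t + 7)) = t - 3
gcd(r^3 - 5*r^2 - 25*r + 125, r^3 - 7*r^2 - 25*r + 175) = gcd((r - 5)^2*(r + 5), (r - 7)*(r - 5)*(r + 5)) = r^2 - 25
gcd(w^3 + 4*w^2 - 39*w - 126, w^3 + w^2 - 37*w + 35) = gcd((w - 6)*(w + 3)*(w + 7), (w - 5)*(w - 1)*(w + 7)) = w + 7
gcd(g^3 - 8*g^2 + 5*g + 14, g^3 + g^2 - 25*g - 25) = g + 1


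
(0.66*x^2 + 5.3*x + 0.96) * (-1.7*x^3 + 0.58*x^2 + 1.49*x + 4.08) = -1.122*x^5 - 8.6272*x^4 + 2.4254*x^3 + 11.1466*x^2 + 23.0544*x + 3.9168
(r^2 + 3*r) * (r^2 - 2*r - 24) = r^4 + r^3 - 30*r^2 - 72*r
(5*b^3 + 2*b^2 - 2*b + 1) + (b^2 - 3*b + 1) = 5*b^3 + 3*b^2 - 5*b + 2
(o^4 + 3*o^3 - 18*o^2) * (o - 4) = o^5 - o^4 - 30*o^3 + 72*o^2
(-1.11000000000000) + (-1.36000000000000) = -2.47000000000000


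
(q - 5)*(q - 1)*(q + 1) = q^3 - 5*q^2 - q + 5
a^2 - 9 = (a - 3)*(a + 3)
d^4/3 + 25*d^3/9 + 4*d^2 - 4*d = d*(d/3 + 1)*(d - 2/3)*(d + 6)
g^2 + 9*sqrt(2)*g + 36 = (g + 3*sqrt(2))*(g + 6*sqrt(2))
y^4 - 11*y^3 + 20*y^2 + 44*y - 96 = (y - 8)*(y - 3)*(y - 2)*(y + 2)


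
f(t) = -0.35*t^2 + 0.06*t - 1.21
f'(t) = 0.06 - 0.7*t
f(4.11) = -6.88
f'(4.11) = -2.82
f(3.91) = -6.33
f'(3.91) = -2.68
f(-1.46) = -2.04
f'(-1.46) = 1.08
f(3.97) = -6.49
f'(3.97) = -2.72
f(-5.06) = -10.47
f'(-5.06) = 3.60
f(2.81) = -3.81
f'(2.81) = -1.91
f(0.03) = -1.21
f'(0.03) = 0.04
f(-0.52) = -1.34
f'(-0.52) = 0.42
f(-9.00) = -30.10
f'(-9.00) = 6.36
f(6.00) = -13.45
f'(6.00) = -4.14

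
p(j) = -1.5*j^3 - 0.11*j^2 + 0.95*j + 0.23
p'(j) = -4.5*j^2 - 0.22*j + 0.95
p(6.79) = -467.96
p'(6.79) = -208.01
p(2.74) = -28.85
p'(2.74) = -33.44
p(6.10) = -338.54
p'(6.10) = -167.84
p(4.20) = -108.85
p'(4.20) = -79.35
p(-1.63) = 4.89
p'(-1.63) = -10.65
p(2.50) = -21.52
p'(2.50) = -27.72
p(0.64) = 0.40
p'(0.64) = -1.03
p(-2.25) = 14.62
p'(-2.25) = -21.34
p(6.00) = -322.03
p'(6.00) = -162.37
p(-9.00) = 1076.27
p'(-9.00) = -361.57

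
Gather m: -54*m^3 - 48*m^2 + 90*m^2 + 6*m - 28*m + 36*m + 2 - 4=-54*m^3 + 42*m^2 + 14*m - 2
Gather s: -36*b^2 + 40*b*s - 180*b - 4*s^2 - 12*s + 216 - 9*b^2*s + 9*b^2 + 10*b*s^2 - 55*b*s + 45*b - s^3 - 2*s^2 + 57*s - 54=-27*b^2 - 135*b - s^3 + s^2*(10*b - 6) + s*(-9*b^2 - 15*b + 45) + 162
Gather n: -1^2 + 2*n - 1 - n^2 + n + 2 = -n^2 + 3*n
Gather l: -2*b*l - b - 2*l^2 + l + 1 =-b - 2*l^2 + l*(1 - 2*b) + 1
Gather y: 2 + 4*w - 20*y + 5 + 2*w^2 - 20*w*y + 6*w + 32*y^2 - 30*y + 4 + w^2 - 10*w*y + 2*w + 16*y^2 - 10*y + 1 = 3*w^2 + 12*w + 48*y^2 + y*(-30*w - 60) + 12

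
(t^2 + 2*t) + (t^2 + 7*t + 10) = 2*t^2 + 9*t + 10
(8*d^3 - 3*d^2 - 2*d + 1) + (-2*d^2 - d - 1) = 8*d^3 - 5*d^2 - 3*d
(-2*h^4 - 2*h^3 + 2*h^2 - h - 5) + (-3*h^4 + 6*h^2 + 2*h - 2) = -5*h^4 - 2*h^3 + 8*h^2 + h - 7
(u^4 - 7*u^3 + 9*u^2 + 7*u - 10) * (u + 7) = u^5 - 40*u^3 + 70*u^2 + 39*u - 70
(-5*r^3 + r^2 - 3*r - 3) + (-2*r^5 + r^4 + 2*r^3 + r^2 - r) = -2*r^5 + r^4 - 3*r^3 + 2*r^2 - 4*r - 3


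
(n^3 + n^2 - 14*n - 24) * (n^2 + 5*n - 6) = n^5 + 6*n^4 - 15*n^3 - 100*n^2 - 36*n + 144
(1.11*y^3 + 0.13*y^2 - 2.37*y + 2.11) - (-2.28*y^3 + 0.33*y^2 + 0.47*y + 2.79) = 3.39*y^3 - 0.2*y^2 - 2.84*y - 0.68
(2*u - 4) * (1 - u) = -2*u^2 + 6*u - 4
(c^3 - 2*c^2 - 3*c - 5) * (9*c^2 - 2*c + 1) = 9*c^5 - 20*c^4 - 22*c^3 - 41*c^2 + 7*c - 5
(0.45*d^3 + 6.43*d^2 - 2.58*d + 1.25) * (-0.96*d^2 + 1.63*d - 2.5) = -0.432*d^5 - 5.4393*d^4 + 11.8327*d^3 - 21.4804*d^2 + 8.4875*d - 3.125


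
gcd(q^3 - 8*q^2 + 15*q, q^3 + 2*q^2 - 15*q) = q^2 - 3*q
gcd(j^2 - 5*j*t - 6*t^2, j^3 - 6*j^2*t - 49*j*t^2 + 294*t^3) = -j + 6*t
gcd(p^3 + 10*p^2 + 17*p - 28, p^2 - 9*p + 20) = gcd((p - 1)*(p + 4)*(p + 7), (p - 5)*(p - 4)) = 1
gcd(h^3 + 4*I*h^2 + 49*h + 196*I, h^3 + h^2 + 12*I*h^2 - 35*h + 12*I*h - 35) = h + 7*I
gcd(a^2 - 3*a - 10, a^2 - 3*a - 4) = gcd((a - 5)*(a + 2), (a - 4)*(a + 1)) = 1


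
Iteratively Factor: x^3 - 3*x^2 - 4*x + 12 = (x + 2)*(x^2 - 5*x + 6) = (x - 2)*(x + 2)*(x - 3)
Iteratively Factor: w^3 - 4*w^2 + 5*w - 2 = (w - 1)*(w^2 - 3*w + 2) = (w - 1)^2*(w - 2)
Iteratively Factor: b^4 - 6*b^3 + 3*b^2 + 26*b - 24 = (b - 1)*(b^3 - 5*b^2 - 2*b + 24) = (b - 4)*(b - 1)*(b^2 - b - 6) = (b - 4)*(b - 3)*(b - 1)*(b + 2)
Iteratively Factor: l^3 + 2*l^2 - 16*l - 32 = (l + 4)*(l^2 - 2*l - 8) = (l + 2)*(l + 4)*(l - 4)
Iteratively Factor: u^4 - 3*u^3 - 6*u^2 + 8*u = (u)*(u^3 - 3*u^2 - 6*u + 8) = u*(u - 4)*(u^2 + u - 2) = u*(u - 4)*(u - 1)*(u + 2)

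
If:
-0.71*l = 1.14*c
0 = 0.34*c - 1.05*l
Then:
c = 0.00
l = 0.00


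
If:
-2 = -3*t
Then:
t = 2/3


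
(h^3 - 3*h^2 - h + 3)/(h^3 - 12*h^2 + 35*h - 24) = (h + 1)/(h - 8)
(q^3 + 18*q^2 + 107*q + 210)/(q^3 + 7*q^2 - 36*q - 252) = (q + 5)/(q - 6)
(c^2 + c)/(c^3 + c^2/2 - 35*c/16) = 16*(c + 1)/(16*c^2 + 8*c - 35)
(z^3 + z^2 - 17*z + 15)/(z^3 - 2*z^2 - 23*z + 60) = (z - 1)/(z - 4)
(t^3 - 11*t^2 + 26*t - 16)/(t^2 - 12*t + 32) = (t^2 - 3*t + 2)/(t - 4)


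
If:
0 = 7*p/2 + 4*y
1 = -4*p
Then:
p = -1/4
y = 7/32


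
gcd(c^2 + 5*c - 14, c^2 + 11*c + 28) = c + 7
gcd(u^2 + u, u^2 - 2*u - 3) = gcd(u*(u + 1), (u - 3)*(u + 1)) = u + 1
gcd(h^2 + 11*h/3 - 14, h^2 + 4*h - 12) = h + 6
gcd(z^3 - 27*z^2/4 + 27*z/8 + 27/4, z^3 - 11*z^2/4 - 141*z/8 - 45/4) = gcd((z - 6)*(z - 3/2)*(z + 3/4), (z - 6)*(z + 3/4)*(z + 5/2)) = z^2 - 21*z/4 - 9/2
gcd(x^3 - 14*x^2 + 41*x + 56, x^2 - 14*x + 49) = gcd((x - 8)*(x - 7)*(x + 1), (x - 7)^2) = x - 7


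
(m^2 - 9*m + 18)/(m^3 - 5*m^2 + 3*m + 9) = (m - 6)/(m^2 - 2*m - 3)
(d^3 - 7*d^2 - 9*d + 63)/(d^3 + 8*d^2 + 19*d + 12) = (d^2 - 10*d + 21)/(d^2 + 5*d + 4)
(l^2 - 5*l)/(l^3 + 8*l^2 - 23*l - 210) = l/(l^2 + 13*l + 42)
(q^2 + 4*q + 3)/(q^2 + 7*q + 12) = (q + 1)/(q + 4)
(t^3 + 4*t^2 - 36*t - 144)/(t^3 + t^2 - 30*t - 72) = (t + 6)/(t + 3)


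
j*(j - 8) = j^2 - 8*j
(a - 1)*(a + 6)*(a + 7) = a^3 + 12*a^2 + 29*a - 42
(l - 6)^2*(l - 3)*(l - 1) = l^4 - 16*l^3 + 87*l^2 - 180*l + 108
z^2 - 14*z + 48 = (z - 8)*(z - 6)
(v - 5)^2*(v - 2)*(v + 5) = v^4 - 7*v^3 - 15*v^2 + 175*v - 250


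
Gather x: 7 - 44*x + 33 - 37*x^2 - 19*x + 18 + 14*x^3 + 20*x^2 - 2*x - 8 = 14*x^3 - 17*x^2 - 65*x + 50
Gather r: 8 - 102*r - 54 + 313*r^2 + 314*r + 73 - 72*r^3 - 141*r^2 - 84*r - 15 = -72*r^3 + 172*r^2 + 128*r + 12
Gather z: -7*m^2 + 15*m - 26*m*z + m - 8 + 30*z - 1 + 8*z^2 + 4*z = -7*m^2 + 16*m + 8*z^2 + z*(34 - 26*m) - 9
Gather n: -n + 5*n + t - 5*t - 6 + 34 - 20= 4*n - 4*t + 8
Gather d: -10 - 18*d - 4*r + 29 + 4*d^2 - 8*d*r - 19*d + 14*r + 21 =4*d^2 + d*(-8*r - 37) + 10*r + 40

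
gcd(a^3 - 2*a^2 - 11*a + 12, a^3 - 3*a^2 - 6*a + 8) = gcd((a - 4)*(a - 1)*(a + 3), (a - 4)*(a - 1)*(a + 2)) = a^2 - 5*a + 4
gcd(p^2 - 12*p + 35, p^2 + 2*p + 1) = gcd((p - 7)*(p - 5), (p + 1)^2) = 1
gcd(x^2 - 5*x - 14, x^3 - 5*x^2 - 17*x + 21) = x - 7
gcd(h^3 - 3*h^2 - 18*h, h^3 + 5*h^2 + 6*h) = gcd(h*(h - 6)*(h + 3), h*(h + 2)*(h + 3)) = h^2 + 3*h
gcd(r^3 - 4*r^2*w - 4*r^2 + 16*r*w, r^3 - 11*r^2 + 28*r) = r^2 - 4*r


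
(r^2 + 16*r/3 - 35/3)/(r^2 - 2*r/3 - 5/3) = (r + 7)/(r + 1)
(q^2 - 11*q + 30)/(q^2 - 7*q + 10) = (q - 6)/(q - 2)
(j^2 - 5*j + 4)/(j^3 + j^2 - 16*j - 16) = (j - 1)/(j^2 + 5*j + 4)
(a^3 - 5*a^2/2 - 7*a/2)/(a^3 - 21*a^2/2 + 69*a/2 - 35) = a*(a + 1)/(a^2 - 7*a + 10)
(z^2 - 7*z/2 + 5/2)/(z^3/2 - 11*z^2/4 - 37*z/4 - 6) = 2*(-2*z^2 + 7*z - 5)/(-2*z^3 + 11*z^2 + 37*z + 24)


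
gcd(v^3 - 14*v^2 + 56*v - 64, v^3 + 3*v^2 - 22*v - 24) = v - 4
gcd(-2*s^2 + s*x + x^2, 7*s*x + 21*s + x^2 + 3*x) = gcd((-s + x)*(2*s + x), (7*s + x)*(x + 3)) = 1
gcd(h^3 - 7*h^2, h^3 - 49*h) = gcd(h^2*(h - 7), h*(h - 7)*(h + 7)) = h^2 - 7*h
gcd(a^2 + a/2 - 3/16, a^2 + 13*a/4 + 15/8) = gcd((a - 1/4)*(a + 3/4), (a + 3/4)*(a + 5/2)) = a + 3/4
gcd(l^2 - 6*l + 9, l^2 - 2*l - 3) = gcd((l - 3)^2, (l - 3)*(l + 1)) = l - 3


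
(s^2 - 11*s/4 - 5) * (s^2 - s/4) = s^4 - 3*s^3 - 69*s^2/16 + 5*s/4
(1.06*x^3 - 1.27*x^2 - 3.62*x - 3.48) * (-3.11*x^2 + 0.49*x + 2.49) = -3.2966*x^5 + 4.4691*x^4 + 13.2753*x^3 + 5.8867*x^2 - 10.719*x - 8.6652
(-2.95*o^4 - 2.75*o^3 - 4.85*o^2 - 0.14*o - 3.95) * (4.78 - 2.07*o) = 6.1065*o^5 - 8.4085*o^4 - 3.1055*o^3 - 22.8932*o^2 + 7.5073*o - 18.881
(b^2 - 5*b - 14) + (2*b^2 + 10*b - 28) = 3*b^2 + 5*b - 42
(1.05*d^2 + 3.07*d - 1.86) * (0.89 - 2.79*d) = -2.9295*d^3 - 7.6308*d^2 + 7.9217*d - 1.6554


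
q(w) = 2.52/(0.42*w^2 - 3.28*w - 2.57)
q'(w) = 2.52*(3.28 - 0.84*w)/(0.42*w^2 - 3.28*w - 2.57)^2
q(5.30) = -0.31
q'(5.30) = -0.04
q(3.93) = -0.28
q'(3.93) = -0.00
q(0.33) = -0.70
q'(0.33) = 0.58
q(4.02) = -0.28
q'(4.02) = -0.00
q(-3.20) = 0.21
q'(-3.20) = 0.10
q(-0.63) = -7.48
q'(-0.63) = 84.57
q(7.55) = -0.74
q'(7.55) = -0.67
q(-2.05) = 0.43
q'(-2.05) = 0.36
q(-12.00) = 0.03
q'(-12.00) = 0.00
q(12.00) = 0.14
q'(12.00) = -0.05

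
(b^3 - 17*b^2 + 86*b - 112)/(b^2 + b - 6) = (b^2 - 15*b + 56)/(b + 3)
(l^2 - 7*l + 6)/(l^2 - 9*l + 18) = (l - 1)/(l - 3)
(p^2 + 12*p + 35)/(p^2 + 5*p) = (p + 7)/p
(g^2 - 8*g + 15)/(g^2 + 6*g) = (g^2 - 8*g + 15)/(g*(g + 6))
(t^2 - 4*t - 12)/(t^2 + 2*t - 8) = (t^2 - 4*t - 12)/(t^2 + 2*t - 8)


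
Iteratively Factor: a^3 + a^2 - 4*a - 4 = (a - 2)*(a^2 + 3*a + 2) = (a - 2)*(a + 1)*(a + 2)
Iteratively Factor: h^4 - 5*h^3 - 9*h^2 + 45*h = (h - 3)*(h^3 - 2*h^2 - 15*h) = (h - 5)*(h - 3)*(h^2 + 3*h) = (h - 5)*(h - 3)*(h + 3)*(h)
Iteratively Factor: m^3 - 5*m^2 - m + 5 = (m - 1)*(m^2 - 4*m - 5) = (m - 1)*(m + 1)*(m - 5)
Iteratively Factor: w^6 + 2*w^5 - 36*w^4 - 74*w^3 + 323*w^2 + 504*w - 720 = (w + 3)*(w^5 - w^4 - 33*w^3 + 25*w^2 + 248*w - 240) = (w - 5)*(w + 3)*(w^4 + 4*w^3 - 13*w^2 - 40*w + 48) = (w - 5)*(w + 3)*(w + 4)*(w^3 - 13*w + 12) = (w - 5)*(w - 1)*(w + 3)*(w + 4)*(w^2 + w - 12) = (w - 5)*(w - 1)*(w + 3)*(w + 4)^2*(w - 3)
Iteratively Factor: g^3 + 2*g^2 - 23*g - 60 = (g - 5)*(g^2 + 7*g + 12) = (g - 5)*(g + 3)*(g + 4)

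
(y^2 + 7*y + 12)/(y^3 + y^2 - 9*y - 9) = (y + 4)/(y^2 - 2*y - 3)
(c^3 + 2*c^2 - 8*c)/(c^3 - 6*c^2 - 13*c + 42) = c*(c + 4)/(c^2 - 4*c - 21)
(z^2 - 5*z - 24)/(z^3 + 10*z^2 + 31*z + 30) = (z - 8)/(z^2 + 7*z + 10)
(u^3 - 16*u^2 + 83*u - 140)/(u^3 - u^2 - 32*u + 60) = (u^2 - 11*u + 28)/(u^2 + 4*u - 12)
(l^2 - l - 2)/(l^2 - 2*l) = (l + 1)/l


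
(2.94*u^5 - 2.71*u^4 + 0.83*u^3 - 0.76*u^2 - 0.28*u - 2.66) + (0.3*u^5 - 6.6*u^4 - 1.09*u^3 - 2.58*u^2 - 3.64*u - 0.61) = 3.24*u^5 - 9.31*u^4 - 0.26*u^3 - 3.34*u^2 - 3.92*u - 3.27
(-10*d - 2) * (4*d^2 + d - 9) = -40*d^3 - 18*d^2 + 88*d + 18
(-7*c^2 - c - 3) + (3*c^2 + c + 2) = -4*c^2 - 1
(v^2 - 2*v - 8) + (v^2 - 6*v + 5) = 2*v^2 - 8*v - 3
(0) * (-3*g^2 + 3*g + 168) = 0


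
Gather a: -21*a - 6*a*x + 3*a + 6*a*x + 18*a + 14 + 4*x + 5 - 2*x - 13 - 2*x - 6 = 0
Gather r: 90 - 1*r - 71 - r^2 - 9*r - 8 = -r^2 - 10*r + 11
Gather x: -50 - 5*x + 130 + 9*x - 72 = 4*x + 8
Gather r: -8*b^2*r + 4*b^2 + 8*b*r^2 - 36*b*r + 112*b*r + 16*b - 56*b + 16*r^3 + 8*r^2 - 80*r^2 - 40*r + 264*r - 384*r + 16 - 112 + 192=4*b^2 - 40*b + 16*r^3 + r^2*(8*b - 72) + r*(-8*b^2 + 76*b - 160) + 96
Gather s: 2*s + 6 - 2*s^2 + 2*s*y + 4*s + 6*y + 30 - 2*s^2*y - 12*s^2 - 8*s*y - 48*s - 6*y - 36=s^2*(-2*y - 14) + s*(-6*y - 42)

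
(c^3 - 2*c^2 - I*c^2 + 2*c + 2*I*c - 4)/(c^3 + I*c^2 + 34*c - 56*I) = (c^2 + c*(-2 + I) - 2*I)/(c^2 + 3*I*c + 28)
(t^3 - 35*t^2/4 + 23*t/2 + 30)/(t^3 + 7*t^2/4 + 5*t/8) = 2*(t^2 - 10*t + 24)/(t*(2*t + 1))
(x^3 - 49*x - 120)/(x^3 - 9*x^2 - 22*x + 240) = (x + 3)/(x - 6)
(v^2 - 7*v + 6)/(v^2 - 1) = (v - 6)/(v + 1)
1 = 1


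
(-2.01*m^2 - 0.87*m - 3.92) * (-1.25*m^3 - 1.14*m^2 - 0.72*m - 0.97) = 2.5125*m^5 + 3.3789*m^4 + 7.339*m^3 + 7.0449*m^2 + 3.6663*m + 3.8024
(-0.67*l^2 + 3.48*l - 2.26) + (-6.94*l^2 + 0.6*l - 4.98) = -7.61*l^2 + 4.08*l - 7.24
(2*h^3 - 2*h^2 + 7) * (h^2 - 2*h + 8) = 2*h^5 - 6*h^4 + 20*h^3 - 9*h^2 - 14*h + 56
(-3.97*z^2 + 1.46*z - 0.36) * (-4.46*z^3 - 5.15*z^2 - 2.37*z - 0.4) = 17.7062*z^5 + 13.9339*z^4 + 3.4955*z^3 - 0.0181999999999998*z^2 + 0.2692*z + 0.144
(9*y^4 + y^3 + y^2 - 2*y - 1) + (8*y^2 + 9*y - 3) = 9*y^4 + y^3 + 9*y^2 + 7*y - 4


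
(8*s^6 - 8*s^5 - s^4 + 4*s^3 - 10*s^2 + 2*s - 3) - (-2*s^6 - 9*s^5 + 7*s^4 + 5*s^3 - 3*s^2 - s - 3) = 10*s^6 + s^5 - 8*s^4 - s^3 - 7*s^2 + 3*s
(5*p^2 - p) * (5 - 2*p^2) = -10*p^4 + 2*p^3 + 25*p^2 - 5*p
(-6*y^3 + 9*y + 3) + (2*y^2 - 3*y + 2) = -6*y^3 + 2*y^2 + 6*y + 5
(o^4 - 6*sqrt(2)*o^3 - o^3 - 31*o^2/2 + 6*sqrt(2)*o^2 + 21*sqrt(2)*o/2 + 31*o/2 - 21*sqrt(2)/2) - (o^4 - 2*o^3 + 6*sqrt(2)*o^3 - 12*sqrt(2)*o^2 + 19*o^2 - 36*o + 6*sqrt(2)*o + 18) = -12*sqrt(2)*o^3 + o^3 - 69*o^2/2 + 18*sqrt(2)*o^2 + 9*sqrt(2)*o/2 + 103*o/2 - 18 - 21*sqrt(2)/2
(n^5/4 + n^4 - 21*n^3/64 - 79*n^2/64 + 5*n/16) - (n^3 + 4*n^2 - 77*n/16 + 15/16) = n^5/4 + n^4 - 85*n^3/64 - 335*n^2/64 + 41*n/8 - 15/16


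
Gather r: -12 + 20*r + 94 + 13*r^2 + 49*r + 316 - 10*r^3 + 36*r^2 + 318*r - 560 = -10*r^3 + 49*r^2 + 387*r - 162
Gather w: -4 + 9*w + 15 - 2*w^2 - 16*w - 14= -2*w^2 - 7*w - 3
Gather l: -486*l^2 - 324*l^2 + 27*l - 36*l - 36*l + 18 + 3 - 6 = -810*l^2 - 45*l + 15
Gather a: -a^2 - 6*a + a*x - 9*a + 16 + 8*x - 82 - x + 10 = -a^2 + a*(x - 15) + 7*x - 56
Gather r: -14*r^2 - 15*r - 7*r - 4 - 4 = -14*r^2 - 22*r - 8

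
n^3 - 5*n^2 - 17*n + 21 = (n - 7)*(n - 1)*(n + 3)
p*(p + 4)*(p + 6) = p^3 + 10*p^2 + 24*p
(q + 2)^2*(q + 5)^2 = q^4 + 14*q^3 + 69*q^2 + 140*q + 100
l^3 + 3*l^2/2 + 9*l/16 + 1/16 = (l + 1/4)^2*(l + 1)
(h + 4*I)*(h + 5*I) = h^2 + 9*I*h - 20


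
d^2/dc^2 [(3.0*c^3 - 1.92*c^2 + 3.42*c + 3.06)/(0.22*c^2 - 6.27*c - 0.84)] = (-1.4210854715202e-14*c^4 + 232.02036*c^3 + 93.562128*c^2 - 8.832888*c + 202.991508)/(0.010648*c^6 - 0.910404*c^5 + 25.824546*c^4 - 239.539707*c^3 - 98.602812*c^2 - 13.272336*c - 0.592704)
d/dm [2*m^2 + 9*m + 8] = 4*m + 9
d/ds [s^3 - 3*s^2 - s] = 3*s^2 - 6*s - 1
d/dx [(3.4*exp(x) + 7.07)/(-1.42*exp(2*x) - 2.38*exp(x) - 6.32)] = (4.828*exp(2*x) + 20.0788*exp(x) - 4.6614)*exp(x)/(2.0164*exp(4*x) + 6.7592*exp(3*x) + 23.6132*exp(2*x) + 30.0832*exp(x) + 39.9424)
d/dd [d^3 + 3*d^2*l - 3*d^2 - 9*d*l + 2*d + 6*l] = 3*d^2 + 6*d*l - 6*d - 9*l + 2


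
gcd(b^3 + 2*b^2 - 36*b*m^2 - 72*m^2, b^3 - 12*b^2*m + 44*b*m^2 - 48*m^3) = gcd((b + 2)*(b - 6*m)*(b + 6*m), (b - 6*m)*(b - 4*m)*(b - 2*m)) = b - 6*m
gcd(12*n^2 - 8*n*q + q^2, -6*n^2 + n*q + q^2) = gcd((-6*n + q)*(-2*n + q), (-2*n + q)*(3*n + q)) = -2*n + q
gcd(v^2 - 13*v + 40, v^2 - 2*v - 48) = v - 8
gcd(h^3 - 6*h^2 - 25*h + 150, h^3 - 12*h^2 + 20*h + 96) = h - 6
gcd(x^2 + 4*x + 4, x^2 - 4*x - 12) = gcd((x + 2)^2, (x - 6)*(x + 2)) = x + 2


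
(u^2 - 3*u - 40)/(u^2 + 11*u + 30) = (u - 8)/(u + 6)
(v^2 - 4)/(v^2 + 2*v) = (v - 2)/v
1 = 1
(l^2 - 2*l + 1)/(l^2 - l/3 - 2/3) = 3*(l - 1)/(3*l + 2)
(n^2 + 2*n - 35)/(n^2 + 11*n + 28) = (n - 5)/(n + 4)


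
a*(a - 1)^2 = a^3 - 2*a^2 + a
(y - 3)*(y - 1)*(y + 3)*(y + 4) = y^4 + 3*y^3 - 13*y^2 - 27*y + 36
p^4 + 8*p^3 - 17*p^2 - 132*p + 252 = (p - 3)*(p - 2)*(p + 6)*(p + 7)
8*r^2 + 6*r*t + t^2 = (2*r + t)*(4*r + t)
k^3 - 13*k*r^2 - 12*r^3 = (k - 4*r)*(k + r)*(k + 3*r)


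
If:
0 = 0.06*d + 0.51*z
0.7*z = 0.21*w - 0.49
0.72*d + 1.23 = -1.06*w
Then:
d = -12.17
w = 7.11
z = 1.43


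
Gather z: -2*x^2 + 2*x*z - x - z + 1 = -2*x^2 - x + z*(2*x - 1) + 1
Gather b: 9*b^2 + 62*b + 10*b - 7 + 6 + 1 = 9*b^2 + 72*b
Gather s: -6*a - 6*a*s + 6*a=-6*a*s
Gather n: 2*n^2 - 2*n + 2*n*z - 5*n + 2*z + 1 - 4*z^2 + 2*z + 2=2*n^2 + n*(2*z - 7) - 4*z^2 + 4*z + 3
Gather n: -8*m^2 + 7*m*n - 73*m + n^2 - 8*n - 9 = -8*m^2 - 73*m + n^2 + n*(7*m - 8) - 9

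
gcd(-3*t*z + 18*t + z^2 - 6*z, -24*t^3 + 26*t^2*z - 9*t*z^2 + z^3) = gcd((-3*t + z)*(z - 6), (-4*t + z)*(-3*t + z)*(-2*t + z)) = -3*t + z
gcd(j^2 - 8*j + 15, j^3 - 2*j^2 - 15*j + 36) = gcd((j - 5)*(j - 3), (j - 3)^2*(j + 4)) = j - 3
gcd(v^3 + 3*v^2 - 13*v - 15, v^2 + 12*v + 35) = v + 5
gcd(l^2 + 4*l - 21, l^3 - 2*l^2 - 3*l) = l - 3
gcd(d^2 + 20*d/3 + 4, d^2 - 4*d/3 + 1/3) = 1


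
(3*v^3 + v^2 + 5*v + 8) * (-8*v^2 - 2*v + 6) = -24*v^5 - 14*v^4 - 24*v^3 - 68*v^2 + 14*v + 48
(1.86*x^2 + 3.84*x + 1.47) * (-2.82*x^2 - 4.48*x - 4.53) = -5.2452*x^4 - 19.1616*x^3 - 29.7744*x^2 - 23.9808*x - 6.6591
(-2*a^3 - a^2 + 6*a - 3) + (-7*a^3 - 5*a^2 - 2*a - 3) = -9*a^3 - 6*a^2 + 4*a - 6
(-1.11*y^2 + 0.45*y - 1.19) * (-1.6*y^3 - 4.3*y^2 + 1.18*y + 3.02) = 1.776*y^5 + 4.053*y^4 - 1.3408*y^3 + 2.2958*y^2 - 0.0451999999999999*y - 3.5938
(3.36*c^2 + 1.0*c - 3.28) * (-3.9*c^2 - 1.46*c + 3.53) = -13.104*c^4 - 8.8056*c^3 + 23.1928*c^2 + 8.3188*c - 11.5784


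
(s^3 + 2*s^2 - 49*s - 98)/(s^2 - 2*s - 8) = (s^2 - 49)/(s - 4)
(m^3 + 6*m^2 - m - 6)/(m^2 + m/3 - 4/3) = 3*(m^2 + 7*m + 6)/(3*m + 4)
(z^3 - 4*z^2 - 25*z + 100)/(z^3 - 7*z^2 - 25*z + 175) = (z - 4)/(z - 7)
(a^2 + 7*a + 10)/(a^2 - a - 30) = (a + 2)/(a - 6)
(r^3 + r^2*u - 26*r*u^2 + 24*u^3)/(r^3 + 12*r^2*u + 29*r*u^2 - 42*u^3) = (r - 4*u)/(r + 7*u)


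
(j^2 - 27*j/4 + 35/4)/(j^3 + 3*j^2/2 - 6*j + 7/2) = (4*j^2 - 27*j + 35)/(2*(2*j^3 + 3*j^2 - 12*j + 7))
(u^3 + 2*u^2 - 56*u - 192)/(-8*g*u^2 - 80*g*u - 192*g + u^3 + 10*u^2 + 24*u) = (u - 8)/(-8*g + u)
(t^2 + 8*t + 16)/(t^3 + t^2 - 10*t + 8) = (t + 4)/(t^2 - 3*t + 2)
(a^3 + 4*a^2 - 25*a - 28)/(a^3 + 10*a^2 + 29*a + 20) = (a^2 + 3*a - 28)/(a^2 + 9*a + 20)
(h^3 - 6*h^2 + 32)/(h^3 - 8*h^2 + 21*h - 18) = (h^3 - 6*h^2 + 32)/(h^3 - 8*h^2 + 21*h - 18)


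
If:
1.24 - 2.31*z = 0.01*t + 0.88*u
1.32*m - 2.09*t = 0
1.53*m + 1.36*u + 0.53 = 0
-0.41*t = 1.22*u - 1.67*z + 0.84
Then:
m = -0.43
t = -0.27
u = 0.09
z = 0.50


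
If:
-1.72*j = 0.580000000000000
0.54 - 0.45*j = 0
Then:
No Solution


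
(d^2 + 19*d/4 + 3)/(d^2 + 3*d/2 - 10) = (4*d + 3)/(2*(2*d - 5))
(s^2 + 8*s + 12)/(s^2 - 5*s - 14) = (s + 6)/(s - 7)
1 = 1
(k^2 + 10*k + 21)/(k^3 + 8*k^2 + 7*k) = (k + 3)/(k*(k + 1))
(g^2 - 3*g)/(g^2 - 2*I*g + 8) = g*(g - 3)/(g^2 - 2*I*g + 8)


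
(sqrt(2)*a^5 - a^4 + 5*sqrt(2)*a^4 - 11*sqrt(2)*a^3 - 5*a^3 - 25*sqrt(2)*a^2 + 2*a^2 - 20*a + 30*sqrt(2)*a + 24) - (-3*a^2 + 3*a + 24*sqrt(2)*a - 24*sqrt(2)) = sqrt(2)*a^5 - a^4 + 5*sqrt(2)*a^4 - 11*sqrt(2)*a^3 - 5*a^3 - 25*sqrt(2)*a^2 + 5*a^2 - 23*a + 6*sqrt(2)*a + 24 + 24*sqrt(2)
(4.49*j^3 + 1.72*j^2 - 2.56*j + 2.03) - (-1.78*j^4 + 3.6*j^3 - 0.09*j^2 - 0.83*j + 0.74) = 1.78*j^4 + 0.89*j^3 + 1.81*j^2 - 1.73*j + 1.29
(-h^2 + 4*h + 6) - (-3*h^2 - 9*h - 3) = 2*h^2 + 13*h + 9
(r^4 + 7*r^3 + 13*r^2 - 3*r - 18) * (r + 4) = r^5 + 11*r^4 + 41*r^3 + 49*r^2 - 30*r - 72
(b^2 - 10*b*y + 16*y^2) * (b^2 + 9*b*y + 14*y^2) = b^4 - b^3*y - 60*b^2*y^2 + 4*b*y^3 + 224*y^4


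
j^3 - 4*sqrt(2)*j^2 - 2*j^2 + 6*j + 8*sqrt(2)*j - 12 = (j - 2)*(j - 3*sqrt(2))*(j - sqrt(2))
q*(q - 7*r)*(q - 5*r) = q^3 - 12*q^2*r + 35*q*r^2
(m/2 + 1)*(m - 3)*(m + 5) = m^3/2 + 2*m^2 - 11*m/2 - 15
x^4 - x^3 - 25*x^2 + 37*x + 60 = (x - 4)*(x - 3)*(x + 1)*(x + 5)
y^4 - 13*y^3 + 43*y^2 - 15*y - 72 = (y - 8)*(y - 3)^2*(y + 1)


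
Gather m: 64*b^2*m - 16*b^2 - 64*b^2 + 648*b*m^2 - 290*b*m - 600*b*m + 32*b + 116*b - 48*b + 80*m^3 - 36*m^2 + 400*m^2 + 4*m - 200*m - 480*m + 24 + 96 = -80*b^2 + 100*b + 80*m^3 + m^2*(648*b + 364) + m*(64*b^2 - 890*b - 676) + 120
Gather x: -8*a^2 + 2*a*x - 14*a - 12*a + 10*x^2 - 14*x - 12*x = -8*a^2 - 26*a + 10*x^2 + x*(2*a - 26)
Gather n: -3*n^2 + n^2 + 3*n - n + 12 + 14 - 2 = -2*n^2 + 2*n + 24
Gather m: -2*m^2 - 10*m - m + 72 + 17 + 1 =-2*m^2 - 11*m + 90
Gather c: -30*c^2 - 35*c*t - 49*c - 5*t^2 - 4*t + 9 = -30*c^2 + c*(-35*t - 49) - 5*t^2 - 4*t + 9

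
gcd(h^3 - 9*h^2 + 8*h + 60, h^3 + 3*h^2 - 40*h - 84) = h^2 - 4*h - 12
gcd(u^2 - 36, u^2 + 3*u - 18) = u + 6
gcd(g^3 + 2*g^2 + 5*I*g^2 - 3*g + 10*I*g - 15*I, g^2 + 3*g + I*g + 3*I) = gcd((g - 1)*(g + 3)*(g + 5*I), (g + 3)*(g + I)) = g + 3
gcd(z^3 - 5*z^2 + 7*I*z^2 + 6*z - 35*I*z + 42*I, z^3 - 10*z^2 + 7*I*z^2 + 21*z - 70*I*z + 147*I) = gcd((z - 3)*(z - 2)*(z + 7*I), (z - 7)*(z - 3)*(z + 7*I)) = z^2 + z*(-3 + 7*I) - 21*I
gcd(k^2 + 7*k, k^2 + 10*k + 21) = k + 7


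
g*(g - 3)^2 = g^3 - 6*g^2 + 9*g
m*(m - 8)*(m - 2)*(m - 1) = m^4 - 11*m^3 + 26*m^2 - 16*m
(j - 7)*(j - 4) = j^2 - 11*j + 28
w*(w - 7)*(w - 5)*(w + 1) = w^4 - 11*w^3 + 23*w^2 + 35*w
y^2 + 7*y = y*(y + 7)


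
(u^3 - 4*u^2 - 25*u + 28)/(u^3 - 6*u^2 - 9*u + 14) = (u + 4)/(u + 2)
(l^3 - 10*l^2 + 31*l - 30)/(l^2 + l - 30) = (l^2 - 5*l + 6)/(l + 6)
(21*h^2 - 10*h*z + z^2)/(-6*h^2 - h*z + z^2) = (-7*h + z)/(2*h + z)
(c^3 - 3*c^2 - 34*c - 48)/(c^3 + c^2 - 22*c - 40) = (c^2 - 5*c - 24)/(c^2 - c - 20)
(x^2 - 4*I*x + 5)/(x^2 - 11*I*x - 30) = (x + I)/(x - 6*I)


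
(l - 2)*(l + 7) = l^2 + 5*l - 14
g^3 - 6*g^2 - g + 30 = (g - 5)*(g - 3)*(g + 2)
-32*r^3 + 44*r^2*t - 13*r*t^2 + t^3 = (-8*r + t)*(-4*r + t)*(-r + t)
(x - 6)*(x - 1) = x^2 - 7*x + 6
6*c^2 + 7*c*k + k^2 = (c + k)*(6*c + k)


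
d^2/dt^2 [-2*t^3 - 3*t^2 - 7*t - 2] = -12*t - 6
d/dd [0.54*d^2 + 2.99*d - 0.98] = 1.08*d + 2.99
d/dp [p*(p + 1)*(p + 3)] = 3*p^2 + 8*p + 3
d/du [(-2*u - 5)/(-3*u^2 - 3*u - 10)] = (-6*u^2 - 30*u + 5)/(9*u^4 + 18*u^3 + 69*u^2 + 60*u + 100)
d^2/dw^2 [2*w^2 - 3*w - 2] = 4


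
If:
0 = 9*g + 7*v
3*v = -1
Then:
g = 7/27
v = -1/3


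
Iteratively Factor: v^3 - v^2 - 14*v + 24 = (v - 2)*(v^2 + v - 12) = (v - 2)*(v + 4)*(v - 3)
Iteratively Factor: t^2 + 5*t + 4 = (t + 4)*(t + 1)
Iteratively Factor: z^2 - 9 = (z + 3)*(z - 3)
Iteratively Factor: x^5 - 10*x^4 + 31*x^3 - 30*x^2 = (x)*(x^4 - 10*x^3 + 31*x^2 - 30*x) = x^2*(x^3 - 10*x^2 + 31*x - 30) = x^2*(x - 5)*(x^2 - 5*x + 6) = x^2*(x - 5)*(x - 2)*(x - 3)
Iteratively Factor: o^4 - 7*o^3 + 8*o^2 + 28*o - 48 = (o + 2)*(o^3 - 9*o^2 + 26*o - 24) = (o - 2)*(o + 2)*(o^2 - 7*o + 12) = (o - 4)*(o - 2)*(o + 2)*(o - 3)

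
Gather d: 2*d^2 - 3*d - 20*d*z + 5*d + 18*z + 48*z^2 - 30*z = 2*d^2 + d*(2 - 20*z) + 48*z^2 - 12*z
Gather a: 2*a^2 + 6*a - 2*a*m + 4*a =2*a^2 + a*(10 - 2*m)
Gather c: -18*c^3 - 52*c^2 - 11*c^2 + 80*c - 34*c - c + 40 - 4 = -18*c^3 - 63*c^2 + 45*c + 36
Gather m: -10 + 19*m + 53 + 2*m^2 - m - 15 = 2*m^2 + 18*m + 28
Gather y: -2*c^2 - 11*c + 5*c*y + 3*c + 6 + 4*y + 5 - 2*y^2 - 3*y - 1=-2*c^2 - 8*c - 2*y^2 + y*(5*c + 1) + 10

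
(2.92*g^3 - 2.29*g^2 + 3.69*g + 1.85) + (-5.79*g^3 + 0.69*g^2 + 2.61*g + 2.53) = -2.87*g^3 - 1.6*g^2 + 6.3*g + 4.38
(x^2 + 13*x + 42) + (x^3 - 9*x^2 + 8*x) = x^3 - 8*x^2 + 21*x + 42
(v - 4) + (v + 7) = 2*v + 3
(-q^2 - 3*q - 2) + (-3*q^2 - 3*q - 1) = -4*q^2 - 6*q - 3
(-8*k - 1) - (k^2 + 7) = -k^2 - 8*k - 8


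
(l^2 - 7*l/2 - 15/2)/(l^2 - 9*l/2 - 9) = (l - 5)/(l - 6)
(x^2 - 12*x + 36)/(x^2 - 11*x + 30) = (x - 6)/(x - 5)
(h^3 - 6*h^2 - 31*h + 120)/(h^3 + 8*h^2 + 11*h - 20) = (h^2 - 11*h + 24)/(h^2 + 3*h - 4)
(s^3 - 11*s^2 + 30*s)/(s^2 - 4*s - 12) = s*(s - 5)/(s + 2)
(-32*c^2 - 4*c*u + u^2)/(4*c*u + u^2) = (-8*c + u)/u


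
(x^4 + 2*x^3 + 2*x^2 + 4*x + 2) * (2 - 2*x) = -2*x^5 - 2*x^4 - 4*x^2 + 4*x + 4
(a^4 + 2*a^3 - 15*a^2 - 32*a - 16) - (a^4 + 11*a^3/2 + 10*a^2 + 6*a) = -7*a^3/2 - 25*a^2 - 38*a - 16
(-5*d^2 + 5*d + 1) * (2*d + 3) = -10*d^3 - 5*d^2 + 17*d + 3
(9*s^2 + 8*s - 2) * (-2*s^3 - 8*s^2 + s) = -18*s^5 - 88*s^4 - 51*s^3 + 24*s^2 - 2*s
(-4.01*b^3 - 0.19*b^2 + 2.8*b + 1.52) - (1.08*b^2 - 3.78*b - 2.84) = -4.01*b^3 - 1.27*b^2 + 6.58*b + 4.36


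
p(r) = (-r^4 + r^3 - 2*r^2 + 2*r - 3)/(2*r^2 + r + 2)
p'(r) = (-4*r - 1)*(-r^4 + r^3 - 2*r^2 + 2*r - 3)/(2*r^2 + r + 2)^2 + (-4*r^3 + 3*r^2 - 4*r + 2)/(2*r^2 + r + 2)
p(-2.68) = -6.84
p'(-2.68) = 3.27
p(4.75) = -8.49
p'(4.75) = -4.01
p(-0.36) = -2.13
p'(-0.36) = 1.62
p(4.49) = -7.48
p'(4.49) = -3.75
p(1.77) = -1.00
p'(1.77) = -0.98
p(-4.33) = -13.70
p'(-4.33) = 5.02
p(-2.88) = -7.51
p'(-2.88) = 3.50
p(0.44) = -0.87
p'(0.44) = 1.02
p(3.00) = -3.00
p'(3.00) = -2.26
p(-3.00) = -7.94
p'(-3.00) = 3.63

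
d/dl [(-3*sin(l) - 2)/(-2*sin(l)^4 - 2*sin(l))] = -(9*sin(l)^4 + 8*sin(l)^3 + 2)*cos(l)/(2*(sin(l)^6 + 2*sin(l)^3 + 1)*sin(l)^2)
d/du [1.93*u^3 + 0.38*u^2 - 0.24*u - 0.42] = 5.79*u^2 + 0.76*u - 0.24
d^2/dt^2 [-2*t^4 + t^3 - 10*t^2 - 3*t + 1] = -24*t^2 + 6*t - 20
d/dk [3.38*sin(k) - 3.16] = 3.38*cos(k)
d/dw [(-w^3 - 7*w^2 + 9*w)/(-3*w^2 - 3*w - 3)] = (w^4 + 2*w^3 + 19*w^2 + 14*w - 9)/(3*(w^4 + 2*w^3 + 3*w^2 + 2*w + 1))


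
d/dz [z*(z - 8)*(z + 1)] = 3*z^2 - 14*z - 8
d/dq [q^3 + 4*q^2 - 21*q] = 3*q^2 + 8*q - 21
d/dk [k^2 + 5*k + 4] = 2*k + 5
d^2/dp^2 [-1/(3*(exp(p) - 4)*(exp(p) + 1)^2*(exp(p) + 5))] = (-16*exp(5*p) - 37*exp(4*p) + 213*exp(3*p) + 133*exp(2*p) - 1721*exp(p) + 780)*exp(p)/(3*(exp(10*p) + 7*exp(9*p) - 39*exp(8*p) - 325*exp(7*p) + 335*exp(6*p) + 4821*exp(5*p) + 3107*exp(4*p) - 20359*exp(3*p) - 42060*exp(2*p) - 30800*exp(p) - 8000))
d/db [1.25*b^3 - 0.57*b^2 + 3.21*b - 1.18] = 3.75*b^2 - 1.14*b + 3.21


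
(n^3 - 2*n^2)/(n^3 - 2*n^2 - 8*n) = n*(2 - n)/(-n^2 + 2*n + 8)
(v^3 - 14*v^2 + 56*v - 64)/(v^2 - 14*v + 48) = (v^2 - 6*v + 8)/(v - 6)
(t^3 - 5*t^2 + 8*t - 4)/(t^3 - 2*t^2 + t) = (t^2 - 4*t + 4)/(t*(t - 1))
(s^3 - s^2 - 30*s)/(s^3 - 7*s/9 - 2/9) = 9*s*(-s^2 + s + 30)/(-9*s^3 + 7*s + 2)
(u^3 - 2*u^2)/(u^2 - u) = u*(u - 2)/(u - 1)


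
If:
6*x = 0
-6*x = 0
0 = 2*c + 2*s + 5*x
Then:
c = -s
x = 0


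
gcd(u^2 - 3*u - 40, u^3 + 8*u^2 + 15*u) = u + 5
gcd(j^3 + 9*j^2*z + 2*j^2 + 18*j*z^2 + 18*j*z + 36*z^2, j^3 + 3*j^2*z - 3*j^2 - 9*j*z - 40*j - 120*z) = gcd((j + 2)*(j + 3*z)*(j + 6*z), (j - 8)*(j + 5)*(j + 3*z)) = j + 3*z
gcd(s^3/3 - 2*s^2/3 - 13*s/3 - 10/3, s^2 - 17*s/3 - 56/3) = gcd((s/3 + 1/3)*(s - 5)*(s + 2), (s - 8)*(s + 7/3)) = 1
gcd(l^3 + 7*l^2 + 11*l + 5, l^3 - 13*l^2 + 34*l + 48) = l + 1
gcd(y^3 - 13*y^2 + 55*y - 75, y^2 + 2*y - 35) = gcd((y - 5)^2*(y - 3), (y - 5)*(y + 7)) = y - 5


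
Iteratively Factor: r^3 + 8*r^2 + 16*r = (r + 4)*(r^2 + 4*r) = r*(r + 4)*(r + 4)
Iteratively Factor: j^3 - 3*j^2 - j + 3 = (j - 1)*(j^2 - 2*j - 3) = (j - 3)*(j - 1)*(j + 1)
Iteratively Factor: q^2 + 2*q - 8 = (q - 2)*(q + 4)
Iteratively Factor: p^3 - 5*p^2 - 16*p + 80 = (p + 4)*(p^2 - 9*p + 20) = (p - 4)*(p + 4)*(p - 5)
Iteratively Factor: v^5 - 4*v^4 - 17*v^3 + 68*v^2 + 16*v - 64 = (v - 4)*(v^4 - 17*v^2 + 16) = (v - 4)*(v - 1)*(v^3 + v^2 - 16*v - 16) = (v - 4)*(v - 1)*(v + 4)*(v^2 - 3*v - 4) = (v - 4)^2*(v - 1)*(v + 4)*(v + 1)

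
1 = 1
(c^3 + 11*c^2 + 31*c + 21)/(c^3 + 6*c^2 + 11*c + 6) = (c + 7)/(c + 2)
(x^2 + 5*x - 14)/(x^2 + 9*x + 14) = (x - 2)/(x + 2)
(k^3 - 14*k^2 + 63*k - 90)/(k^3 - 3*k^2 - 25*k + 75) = (k - 6)/(k + 5)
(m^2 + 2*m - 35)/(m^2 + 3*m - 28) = (m - 5)/(m - 4)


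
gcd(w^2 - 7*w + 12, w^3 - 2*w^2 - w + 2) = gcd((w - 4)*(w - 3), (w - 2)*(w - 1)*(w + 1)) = 1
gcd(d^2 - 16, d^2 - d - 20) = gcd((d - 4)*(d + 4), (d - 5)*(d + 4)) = d + 4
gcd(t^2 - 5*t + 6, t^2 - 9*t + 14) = t - 2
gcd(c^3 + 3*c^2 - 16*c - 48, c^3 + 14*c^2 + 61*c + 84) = c^2 + 7*c + 12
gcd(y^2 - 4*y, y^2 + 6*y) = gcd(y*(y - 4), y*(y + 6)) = y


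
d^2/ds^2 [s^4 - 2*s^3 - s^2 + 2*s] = 12*s^2 - 12*s - 2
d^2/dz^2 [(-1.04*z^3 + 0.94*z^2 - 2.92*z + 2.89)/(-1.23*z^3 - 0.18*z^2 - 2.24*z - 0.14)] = (3.5527136788005e-15*z^7 - 3.304764*z^6 + 9.31356*z^5 - 35.198172*z^4 - 12.730328*z^3 - 52.27188*z^2 - 4.32474*z - 30.724344)/(1.860867*z^9 + 0.816966*z^8 + 10.286244*z^7 + 3.616866*z^6 + 18.918648*z^5 + 5.03748*z^4 + 11.650436*z^3 + 2.117976*z^2 + 0.131712*z + 0.002744)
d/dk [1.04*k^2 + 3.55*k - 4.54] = 2.08*k + 3.55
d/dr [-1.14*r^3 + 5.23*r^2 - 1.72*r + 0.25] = -3.42*r^2 + 10.46*r - 1.72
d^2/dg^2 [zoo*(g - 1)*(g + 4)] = nan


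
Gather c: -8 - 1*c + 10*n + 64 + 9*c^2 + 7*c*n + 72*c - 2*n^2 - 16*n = 9*c^2 + c*(7*n + 71) - 2*n^2 - 6*n + 56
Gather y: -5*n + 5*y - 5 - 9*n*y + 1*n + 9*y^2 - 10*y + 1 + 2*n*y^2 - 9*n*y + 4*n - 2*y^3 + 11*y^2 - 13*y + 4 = -2*y^3 + y^2*(2*n + 20) + y*(-18*n - 18)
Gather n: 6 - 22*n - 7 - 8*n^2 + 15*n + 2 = -8*n^2 - 7*n + 1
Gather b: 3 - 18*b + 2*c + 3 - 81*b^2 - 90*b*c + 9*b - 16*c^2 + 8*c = -81*b^2 + b*(-90*c - 9) - 16*c^2 + 10*c + 6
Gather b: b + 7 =b + 7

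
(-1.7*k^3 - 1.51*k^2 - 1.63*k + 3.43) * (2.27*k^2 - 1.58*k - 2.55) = -3.859*k^5 - 0.7417*k^4 + 3.0207*k^3 + 14.212*k^2 - 1.2629*k - 8.7465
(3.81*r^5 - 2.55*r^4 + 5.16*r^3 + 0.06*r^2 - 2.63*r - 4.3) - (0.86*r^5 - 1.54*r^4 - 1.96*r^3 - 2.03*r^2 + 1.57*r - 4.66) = 2.95*r^5 - 1.01*r^4 + 7.12*r^3 + 2.09*r^2 - 4.2*r + 0.36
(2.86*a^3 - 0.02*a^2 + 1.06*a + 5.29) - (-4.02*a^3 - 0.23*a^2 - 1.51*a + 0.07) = 6.88*a^3 + 0.21*a^2 + 2.57*a + 5.22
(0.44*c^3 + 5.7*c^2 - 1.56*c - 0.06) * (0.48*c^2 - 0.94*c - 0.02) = 0.2112*c^5 + 2.3224*c^4 - 6.1156*c^3 + 1.3236*c^2 + 0.0876*c + 0.0012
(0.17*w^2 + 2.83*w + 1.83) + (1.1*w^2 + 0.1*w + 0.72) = 1.27*w^2 + 2.93*w + 2.55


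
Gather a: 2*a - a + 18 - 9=a + 9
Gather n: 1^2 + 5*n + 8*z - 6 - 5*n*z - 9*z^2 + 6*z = n*(5 - 5*z) - 9*z^2 + 14*z - 5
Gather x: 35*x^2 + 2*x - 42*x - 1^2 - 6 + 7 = 35*x^2 - 40*x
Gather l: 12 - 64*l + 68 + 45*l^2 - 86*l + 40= 45*l^2 - 150*l + 120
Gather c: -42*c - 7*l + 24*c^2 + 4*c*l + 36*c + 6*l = 24*c^2 + c*(4*l - 6) - l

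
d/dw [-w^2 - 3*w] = -2*w - 3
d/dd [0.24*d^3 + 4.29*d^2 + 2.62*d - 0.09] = 0.72*d^2 + 8.58*d + 2.62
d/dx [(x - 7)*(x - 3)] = 2*x - 10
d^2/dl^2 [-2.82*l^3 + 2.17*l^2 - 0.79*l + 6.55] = 4.34 - 16.92*l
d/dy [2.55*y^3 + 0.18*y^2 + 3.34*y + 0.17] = 7.65*y^2 + 0.36*y + 3.34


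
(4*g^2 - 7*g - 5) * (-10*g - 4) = -40*g^3 + 54*g^2 + 78*g + 20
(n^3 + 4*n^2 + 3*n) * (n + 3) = n^4 + 7*n^3 + 15*n^2 + 9*n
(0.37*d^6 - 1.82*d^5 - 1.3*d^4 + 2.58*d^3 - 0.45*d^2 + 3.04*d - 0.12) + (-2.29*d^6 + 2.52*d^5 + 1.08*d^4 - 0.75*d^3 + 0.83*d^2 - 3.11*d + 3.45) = -1.92*d^6 + 0.7*d^5 - 0.22*d^4 + 1.83*d^3 + 0.38*d^2 - 0.0699999999999998*d + 3.33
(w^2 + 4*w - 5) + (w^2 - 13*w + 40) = 2*w^2 - 9*w + 35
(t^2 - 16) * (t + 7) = t^3 + 7*t^2 - 16*t - 112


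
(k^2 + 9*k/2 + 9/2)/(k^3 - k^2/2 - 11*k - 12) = (k + 3)/(k^2 - 2*k - 8)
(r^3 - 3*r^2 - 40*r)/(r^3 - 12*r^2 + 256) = r*(r + 5)/(r^2 - 4*r - 32)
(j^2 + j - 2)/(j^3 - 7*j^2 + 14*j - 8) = (j + 2)/(j^2 - 6*j + 8)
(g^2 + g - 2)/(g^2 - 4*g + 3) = (g + 2)/(g - 3)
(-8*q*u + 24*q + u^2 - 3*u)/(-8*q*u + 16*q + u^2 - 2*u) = (u - 3)/(u - 2)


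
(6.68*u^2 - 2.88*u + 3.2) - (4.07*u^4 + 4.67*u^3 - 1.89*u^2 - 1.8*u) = -4.07*u^4 - 4.67*u^3 + 8.57*u^2 - 1.08*u + 3.2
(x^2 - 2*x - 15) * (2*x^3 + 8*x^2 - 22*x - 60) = 2*x^5 + 4*x^4 - 68*x^3 - 136*x^2 + 450*x + 900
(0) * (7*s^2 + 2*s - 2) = 0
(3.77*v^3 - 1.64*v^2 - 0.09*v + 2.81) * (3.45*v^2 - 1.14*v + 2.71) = 13.0065*v^5 - 9.9558*v^4 + 11.7758*v^3 + 5.3527*v^2 - 3.4473*v + 7.6151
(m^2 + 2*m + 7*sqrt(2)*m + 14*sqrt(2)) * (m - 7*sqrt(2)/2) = m^3 + 2*m^2 + 7*sqrt(2)*m^2/2 - 49*m + 7*sqrt(2)*m - 98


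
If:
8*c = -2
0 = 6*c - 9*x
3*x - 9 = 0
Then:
No Solution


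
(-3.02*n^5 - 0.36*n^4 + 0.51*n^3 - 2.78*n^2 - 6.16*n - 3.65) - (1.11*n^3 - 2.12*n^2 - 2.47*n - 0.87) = -3.02*n^5 - 0.36*n^4 - 0.6*n^3 - 0.66*n^2 - 3.69*n - 2.78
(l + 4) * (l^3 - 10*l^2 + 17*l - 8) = l^4 - 6*l^3 - 23*l^2 + 60*l - 32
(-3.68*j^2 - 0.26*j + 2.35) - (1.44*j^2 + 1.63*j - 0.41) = -5.12*j^2 - 1.89*j + 2.76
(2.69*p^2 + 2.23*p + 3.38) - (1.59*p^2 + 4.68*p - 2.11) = 1.1*p^2 - 2.45*p + 5.49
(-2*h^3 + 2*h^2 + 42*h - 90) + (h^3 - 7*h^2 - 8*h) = -h^3 - 5*h^2 + 34*h - 90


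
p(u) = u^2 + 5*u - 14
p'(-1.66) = 1.68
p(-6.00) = -8.00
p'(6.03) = 17.06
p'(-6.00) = -7.00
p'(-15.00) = -25.00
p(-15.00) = 136.00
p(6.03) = 52.51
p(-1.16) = -18.45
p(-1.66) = -19.54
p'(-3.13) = -1.26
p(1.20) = -6.56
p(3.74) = 18.69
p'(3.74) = 12.48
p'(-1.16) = 2.68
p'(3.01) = 11.02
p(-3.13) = -19.85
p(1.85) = -1.33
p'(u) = 2*u + 5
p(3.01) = 10.11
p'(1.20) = 7.40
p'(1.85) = 8.70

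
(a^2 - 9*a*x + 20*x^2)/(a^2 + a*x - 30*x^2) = (a - 4*x)/(a + 6*x)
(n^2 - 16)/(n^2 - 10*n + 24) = (n + 4)/(n - 6)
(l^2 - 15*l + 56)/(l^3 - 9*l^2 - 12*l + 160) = (l - 7)/(l^2 - l - 20)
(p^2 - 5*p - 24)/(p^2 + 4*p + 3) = (p - 8)/(p + 1)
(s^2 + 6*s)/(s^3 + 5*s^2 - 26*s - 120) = s/(s^2 - s - 20)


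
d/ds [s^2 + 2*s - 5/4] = 2*s + 2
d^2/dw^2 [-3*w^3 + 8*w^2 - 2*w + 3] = 16 - 18*w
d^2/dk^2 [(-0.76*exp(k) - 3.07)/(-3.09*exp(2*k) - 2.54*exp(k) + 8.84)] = (7.256556*exp(4*k) + 111.285732*exp(3*k) + 196.844742*exp(2*k) + 372.306716*exp(k) + 128.323208)*exp(k)/(29.503629*exp(6*k) + 72.756522*exp(5*k) - 193.40928*exp(4*k) - 399.90268*exp(3*k) + 553.31328*exp(2*k) + 595.469472*exp(k) - 690.807104)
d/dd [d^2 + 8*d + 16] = 2*d + 8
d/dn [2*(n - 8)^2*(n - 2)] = 6*(n - 8)*(n - 4)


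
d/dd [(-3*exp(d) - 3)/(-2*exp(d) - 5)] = 9*exp(d)/(2*exp(d) + 5)^2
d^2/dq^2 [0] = 0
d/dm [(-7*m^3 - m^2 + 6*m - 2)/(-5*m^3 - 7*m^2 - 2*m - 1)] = (44*m^4 + 88*m^3 + 35*m^2 - 26*m - 10)/(25*m^6 + 70*m^5 + 69*m^4 + 38*m^3 + 18*m^2 + 4*m + 1)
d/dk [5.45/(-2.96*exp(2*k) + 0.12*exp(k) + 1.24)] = (32.264*exp(k) - 0.654)*exp(k)/(-2.96*exp(2*k) + 0.12*exp(k) + 1.24)^2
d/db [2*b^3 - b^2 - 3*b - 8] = 6*b^2 - 2*b - 3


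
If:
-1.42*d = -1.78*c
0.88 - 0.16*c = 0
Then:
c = 5.50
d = 6.89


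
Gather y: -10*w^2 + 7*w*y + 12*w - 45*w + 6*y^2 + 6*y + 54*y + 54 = -10*w^2 - 33*w + 6*y^2 + y*(7*w + 60) + 54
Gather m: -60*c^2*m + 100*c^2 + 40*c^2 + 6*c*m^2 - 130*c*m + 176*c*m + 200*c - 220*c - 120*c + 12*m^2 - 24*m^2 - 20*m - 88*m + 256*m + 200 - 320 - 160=140*c^2 - 140*c + m^2*(6*c - 12) + m*(-60*c^2 + 46*c + 148) - 280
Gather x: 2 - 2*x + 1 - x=3 - 3*x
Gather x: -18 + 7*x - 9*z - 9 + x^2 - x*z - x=x^2 + x*(6 - z) - 9*z - 27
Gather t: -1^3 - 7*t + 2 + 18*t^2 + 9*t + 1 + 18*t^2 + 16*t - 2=36*t^2 + 18*t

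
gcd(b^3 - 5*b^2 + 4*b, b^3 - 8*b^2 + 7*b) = b^2 - b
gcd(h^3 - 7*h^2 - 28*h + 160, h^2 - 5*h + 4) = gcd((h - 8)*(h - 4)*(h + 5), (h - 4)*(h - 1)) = h - 4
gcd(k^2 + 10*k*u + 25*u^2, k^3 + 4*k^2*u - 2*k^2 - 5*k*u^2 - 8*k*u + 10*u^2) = k + 5*u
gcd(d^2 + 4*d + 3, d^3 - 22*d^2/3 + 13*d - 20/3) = 1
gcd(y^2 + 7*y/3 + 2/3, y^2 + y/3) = y + 1/3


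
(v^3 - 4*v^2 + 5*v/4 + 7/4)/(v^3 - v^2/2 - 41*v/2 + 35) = (2*v^2 - v - 1)/(2*(v^2 + 3*v - 10))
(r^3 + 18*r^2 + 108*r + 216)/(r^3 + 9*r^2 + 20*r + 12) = (r^2 + 12*r + 36)/(r^2 + 3*r + 2)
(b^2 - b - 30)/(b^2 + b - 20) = (b - 6)/(b - 4)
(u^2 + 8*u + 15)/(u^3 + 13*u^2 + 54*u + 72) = (u + 5)/(u^2 + 10*u + 24)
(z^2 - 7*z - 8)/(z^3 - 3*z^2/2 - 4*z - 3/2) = 2*(z - 8)/(2*z^2 - 5*z - 3)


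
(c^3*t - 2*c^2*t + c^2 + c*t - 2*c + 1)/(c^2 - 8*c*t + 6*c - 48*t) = (c^3*t - 2*c^2*t + c^2 + c*t - 2*c + 1)/(c^2 - 8*c*t + 6*c - 48*t)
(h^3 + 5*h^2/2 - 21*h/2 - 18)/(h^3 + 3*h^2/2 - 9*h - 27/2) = (h + 4)/(h + 3)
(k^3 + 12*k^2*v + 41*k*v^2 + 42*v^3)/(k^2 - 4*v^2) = (-k^2 - 10*k*v - 21*v^2)/(-k + 2*v)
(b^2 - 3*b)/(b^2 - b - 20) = b*(3 - b)/(-b^2 + b + 20)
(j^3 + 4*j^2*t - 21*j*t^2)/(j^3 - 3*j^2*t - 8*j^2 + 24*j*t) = (j + 7*t)/(j - 8)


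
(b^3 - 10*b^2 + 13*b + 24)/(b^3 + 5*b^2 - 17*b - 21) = (b - 8)/(b + 7)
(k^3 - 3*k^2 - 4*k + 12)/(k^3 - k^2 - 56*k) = (-k^3 + 3*k^2 + 4*k - 12)/(k*(-k^2 + k + 56))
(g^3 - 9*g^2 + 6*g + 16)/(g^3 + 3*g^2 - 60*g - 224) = (g^2 - g - 2)/(g^2 + 11*g + 28)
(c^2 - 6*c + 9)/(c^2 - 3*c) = (c - 3)/c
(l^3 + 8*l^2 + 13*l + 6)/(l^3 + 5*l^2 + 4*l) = (l^2 + 7*l + 6)/(l*(l + 4))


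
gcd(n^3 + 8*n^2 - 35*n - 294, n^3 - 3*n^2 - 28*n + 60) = n - 6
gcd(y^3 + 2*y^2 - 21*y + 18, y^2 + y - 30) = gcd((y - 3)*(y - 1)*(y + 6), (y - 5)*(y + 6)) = y + 6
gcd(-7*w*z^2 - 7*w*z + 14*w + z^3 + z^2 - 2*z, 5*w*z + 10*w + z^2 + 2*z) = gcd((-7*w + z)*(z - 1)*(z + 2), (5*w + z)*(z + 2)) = z + 2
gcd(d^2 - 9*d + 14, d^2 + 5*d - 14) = d - 2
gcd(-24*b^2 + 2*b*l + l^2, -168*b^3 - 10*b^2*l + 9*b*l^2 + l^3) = 24*b^2 - 2*b*l - l^2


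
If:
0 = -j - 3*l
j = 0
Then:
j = 0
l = 0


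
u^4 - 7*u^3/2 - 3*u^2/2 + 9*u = u*(u - 3)*(u - 2)*(u + 3/2)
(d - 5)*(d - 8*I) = d^2 - 5*d - 8*I*d + 40*I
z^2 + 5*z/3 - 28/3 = (z - 7/3)*(z + 4)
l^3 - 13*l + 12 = (l - 3)*(l - 1)*(l + 4)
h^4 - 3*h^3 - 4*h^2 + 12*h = h*(h - 3)*(h - 2)*(h + 2)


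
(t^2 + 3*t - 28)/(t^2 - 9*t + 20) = (t + 7)/(t - 5)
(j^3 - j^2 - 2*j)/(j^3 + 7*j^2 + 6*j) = (j - 2)/(j + 6)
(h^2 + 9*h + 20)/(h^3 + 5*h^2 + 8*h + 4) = (h^2 + 9*h + 20)/(h^3 + 5*h^2 + 8*h + 4)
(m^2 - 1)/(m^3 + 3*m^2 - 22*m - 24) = (m - 1)/(m^2 + 2*m - 24)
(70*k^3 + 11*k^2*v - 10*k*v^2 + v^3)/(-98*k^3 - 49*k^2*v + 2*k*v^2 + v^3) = (-5*k + v)/(7*k + v)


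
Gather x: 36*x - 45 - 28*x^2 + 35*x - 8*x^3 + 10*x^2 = -8*x^3 - 18*x^2 + 71*x - 45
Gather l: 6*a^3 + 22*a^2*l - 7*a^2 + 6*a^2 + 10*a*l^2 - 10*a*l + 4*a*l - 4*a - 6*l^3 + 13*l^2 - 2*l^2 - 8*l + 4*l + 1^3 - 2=6*a^3 - a^2 - 4*a - 6*l^3 + l^2*(10*a + 11) + l*(22*a^2 - 6*a - 4) - 1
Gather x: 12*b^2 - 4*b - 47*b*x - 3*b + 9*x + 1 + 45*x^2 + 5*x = 12*b^2 - 7*b + 45*x^2 + x*(14 - 47*b) + 1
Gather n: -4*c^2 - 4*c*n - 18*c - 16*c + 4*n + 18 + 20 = -4*c^2 - 34*c + n*(4 - 4*c) + 38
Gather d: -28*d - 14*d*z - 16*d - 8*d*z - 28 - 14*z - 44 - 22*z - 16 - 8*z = d*(-22*z - 44) - 44*z - 88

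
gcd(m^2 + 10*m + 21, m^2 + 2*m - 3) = m + 3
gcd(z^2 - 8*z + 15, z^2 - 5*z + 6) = z - 3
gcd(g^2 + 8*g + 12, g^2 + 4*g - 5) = 1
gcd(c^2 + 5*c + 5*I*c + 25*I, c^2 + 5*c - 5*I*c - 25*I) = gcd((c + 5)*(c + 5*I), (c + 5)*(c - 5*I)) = c + 5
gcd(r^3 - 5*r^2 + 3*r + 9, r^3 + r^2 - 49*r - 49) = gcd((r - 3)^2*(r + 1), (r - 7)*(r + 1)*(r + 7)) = r + 1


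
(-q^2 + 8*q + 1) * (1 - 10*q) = 10*q^3 - 81*q^2 - 2*q + 1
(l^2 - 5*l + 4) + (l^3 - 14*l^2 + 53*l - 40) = l^3 - 13*l^2 + 48*l - 36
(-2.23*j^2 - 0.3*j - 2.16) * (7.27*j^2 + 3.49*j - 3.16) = -16.2121*j^4 - 9.9637*j^3 - 9.7034*j^2 - 6.5904*j + 6.8256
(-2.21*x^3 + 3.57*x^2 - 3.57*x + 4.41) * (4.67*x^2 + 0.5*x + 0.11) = -10.3207*x^5 + 15.5669*x^4 - 15.13*x^3 + 19.2024*x^2 + 1.8123*x + 0.4851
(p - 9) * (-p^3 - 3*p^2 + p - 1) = -p^4 + 6*p^3 + 28*p^2 - 10*p + 9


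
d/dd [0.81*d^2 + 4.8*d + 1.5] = 1.62*d + 4.8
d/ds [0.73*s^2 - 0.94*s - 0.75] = 1.46*s - 0.94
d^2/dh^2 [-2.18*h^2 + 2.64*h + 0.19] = -4.36000000000000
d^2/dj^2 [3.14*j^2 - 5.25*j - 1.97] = 6.28000000000000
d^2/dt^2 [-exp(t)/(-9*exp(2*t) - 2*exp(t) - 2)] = (81*exp(4*t) - 18*exp(3*t) - 108*exp(2*t) - 4*exp(t) + 4)*exp(t)/(729*exp(6*t) + 486*exp(5*t) + 594*exp(4*t) + 224*exp(3*t) + 132*exp(2*t) + 24*exp(t) + 8)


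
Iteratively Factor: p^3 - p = (p + 1)*(p^2 - p) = p*(p + 1)*(p - 1)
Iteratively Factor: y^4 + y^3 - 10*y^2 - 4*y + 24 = (y + 2)*(y^3 - y^2 - 8*y + 12) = (y - 2)*(y + 2)*(y^2 + y - 6) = (y - 2)^2*(y + 2)*(y + 3)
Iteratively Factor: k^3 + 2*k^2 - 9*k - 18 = (k - 3)*(k^2 + 5*k + 6) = (k - 3)*(k + 3)*(k + 2)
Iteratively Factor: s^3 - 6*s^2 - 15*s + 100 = (s - 5)*(s^2 - s - 20) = (s - 5)^2*(s + 4)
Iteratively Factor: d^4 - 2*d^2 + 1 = (d - 1)*(d^3 + d^2 - d - 1) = (d - 1)^2*(d^2 + 2*d + 1) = (d - 1)^2*(d + 1)*(d + 1)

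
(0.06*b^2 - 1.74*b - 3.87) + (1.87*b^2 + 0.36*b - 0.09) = 1.93*b^2 - 1.38*b - 3.96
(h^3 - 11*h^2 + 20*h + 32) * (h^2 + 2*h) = h^5 - 9*h^4 - 2*h^3 + 72*h^2 + 64*h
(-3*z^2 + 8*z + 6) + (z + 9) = -3*z^2 + 9*z + 15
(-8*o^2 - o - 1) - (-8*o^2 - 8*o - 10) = 7*o + 9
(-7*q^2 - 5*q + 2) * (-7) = 49*q^2 + 35*q - 14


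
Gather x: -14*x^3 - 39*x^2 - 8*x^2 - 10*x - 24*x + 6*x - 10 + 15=-14*x^3 - 47*x^2 - 28*x + 5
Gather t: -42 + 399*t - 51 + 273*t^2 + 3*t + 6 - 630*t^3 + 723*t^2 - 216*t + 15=-630*t^3 + 996*t^2 + 186*t - 72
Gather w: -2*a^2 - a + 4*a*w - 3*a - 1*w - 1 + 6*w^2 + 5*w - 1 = -2*a^2 - 4*a + 6*w^2 + w*(4*a + 4) - 2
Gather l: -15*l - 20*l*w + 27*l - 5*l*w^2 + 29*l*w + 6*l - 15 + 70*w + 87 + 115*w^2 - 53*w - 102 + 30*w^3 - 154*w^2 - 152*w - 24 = l*(-5*w^2 + 9*w + 18) + 30*w^3 - 39*w^2 - 135*w - 54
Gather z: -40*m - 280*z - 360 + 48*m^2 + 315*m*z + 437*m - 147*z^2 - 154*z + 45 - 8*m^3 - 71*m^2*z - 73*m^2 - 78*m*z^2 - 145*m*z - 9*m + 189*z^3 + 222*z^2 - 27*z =-8*m^3 - 25*m^2 + 388*m + 189*z^3 + z^2*(75 - 78*m) + z*(-71*m^2 + 170*m - 461) - 315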